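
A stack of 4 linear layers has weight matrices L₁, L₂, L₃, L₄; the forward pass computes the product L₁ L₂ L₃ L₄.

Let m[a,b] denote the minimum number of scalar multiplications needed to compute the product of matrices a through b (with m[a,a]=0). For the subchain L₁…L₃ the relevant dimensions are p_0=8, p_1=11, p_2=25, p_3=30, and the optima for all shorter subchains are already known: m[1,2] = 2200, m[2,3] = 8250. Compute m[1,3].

m[1,3] = min over k∈[1,2] of m[1,k]+m[k+1,3]+p_{0}·p_k·p_{3}.
k=1: 0 + 8250 + 8·11·30 = 10890; k=2: 2200 + 0 + 8·25·30 = 8200.
Minimum: 8200 at k=2.

8200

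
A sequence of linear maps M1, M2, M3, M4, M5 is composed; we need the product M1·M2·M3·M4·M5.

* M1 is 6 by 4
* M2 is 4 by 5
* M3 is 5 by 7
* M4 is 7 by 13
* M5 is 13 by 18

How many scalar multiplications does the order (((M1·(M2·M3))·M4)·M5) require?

(M2·M3): 4×5 by 5×7 → 4×7, cost 4·5·7 = 140
(M1·(M2·M3)): 6×4 by 4×7 → 6×7, cost 6·4·7 = 168; cumulative 308
((M1·(M2·M3))·M4): 6×7 by 7×13 → 6×13, cost 6·7·13 = 546; cumulative 854
(((M1·(M2·M3))·M4)·M5): 6×13 by 13×18 → 6×18, cost 6·13·18 = 1404; cumulative 2258
Total: 2258 scalar multiplications.

2258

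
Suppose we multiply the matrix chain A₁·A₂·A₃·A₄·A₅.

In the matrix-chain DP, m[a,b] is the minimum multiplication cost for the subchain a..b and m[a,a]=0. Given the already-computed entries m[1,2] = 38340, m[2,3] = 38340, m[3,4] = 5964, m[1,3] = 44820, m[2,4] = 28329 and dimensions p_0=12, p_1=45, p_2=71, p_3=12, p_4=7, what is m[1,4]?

m[1,4] = min over k∈[1,3] of m[1,k]+m[k+1,4]+p_{0}·p_k·p_{4}.
k=1: 0 + 28329 + 12·45·7 = 32109; k=2: 38340 + 5964 + 12·71·7 = 50268; k=3: 44820 + 0 + 12·12·7 = 45828.
Minimum: 32109 at k=1.

32109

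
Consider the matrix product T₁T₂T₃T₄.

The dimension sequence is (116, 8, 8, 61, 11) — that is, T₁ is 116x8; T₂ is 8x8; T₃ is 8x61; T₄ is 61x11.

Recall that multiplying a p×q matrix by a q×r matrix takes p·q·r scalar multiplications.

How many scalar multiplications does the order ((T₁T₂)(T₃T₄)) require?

(T₁T₂): 116×8 by 8×8 → 116×8, cost 116·8·8 = 7424
(T₃T₄): 8×61 by 61×11 → 8×11, cost 8·61·11 = 5368
((T₁T₂)(T₃T₄)): 116×8 by 8×11 → 116×11, cost 116·8·11 = 10208; cumulative 23000
Total: 23000 scalar multiplications.

23000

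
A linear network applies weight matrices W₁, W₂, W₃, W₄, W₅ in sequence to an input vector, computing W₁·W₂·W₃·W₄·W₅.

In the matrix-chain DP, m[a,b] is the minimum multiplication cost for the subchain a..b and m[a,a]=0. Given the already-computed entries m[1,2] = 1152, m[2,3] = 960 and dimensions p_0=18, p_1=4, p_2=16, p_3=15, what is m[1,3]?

2040

m[1,3] = min over k∈[1,2] of m[1,k]+m[k+1,3]+p_{0}·p_k·p_{3}.
k=1: 0 + 960 + 18·4·15 = 2040; k=2: 1152 + 0 + 18·16·15 = 5472.
Minimum: 2040 at k=1.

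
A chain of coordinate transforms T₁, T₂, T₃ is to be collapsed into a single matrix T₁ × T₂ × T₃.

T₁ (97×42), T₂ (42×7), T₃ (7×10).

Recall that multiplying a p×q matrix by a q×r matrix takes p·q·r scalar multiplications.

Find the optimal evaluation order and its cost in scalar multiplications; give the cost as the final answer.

(T₁ × (T₂ × T₃)): cost 43680.
((T₁ × T₂) × T₃): cost 35308.
Optimal: ((T₁ × T₂) × T₃) with cost 35308.

35308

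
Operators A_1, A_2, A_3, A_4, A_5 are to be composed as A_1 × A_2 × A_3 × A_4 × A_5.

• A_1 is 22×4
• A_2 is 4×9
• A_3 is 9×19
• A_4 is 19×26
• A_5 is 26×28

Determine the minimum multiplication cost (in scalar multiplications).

8036

Adjacent pairs: A_1A_2 = 22·4·9 = 792; A_2A_3 = 4·9·19 = 684; A_3A_4 = 9·19·26 = 4446; A_4A_5 = 19·26·28 = 13832.
Length 3: A_1..A_3: k=1: 0+684+22·4·19=2356; k=2: 792+0+22·9·19=4554 → min 2356 | A_2..A_4: k=2: 0+4446+4·9·26=5382; k=3: 684+0+4·19·26=2660 → min 2660 | A_3..A_5: k=3: 0+13832+9·19·28=18620; k=4: 4446+0+9·26·28=10998 → min 10998.
Length 4: A_1..A_4: k=1: 0+2660+22·4·26=4948; k=2: 792+4446+22·9·26=10386; k=3: 2356+0+22·19·26=13224 → min 4948 | A_2..A_5: k=2: 0+10998+4·9·28=12006; k=3: 684+13832+4·19·28=16644; k=4: 2660+0+4·26·28=5572 → min 5572.
Length 5: A_1..A_5: k=1: 0+5572+22·4·28=8036; k=2: 792+10998+22·9·28=17334; k=3: 2356+13832+22·19·28=27892; k=4: 4948+0+22·26·28=20964 → min 8036.
Optimal order: (A_1 × (((A_2 × A_3) × A_4) × A_5)) with cost 8036.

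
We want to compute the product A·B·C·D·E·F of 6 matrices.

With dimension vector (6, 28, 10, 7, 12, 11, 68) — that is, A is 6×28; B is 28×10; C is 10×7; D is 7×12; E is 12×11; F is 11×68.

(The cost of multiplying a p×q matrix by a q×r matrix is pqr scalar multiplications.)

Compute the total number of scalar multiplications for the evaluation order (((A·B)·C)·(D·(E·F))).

(A·B): 6×28 by 28×10 → 6×10, cost 6·28·10 = 1680
((A·B)·C): 6×10 by 10×7 → 6×7, cost 6·10·7 = 420; cumulative 2100
(E·F): 12×11 by 11×68 → 12×68, cost 12·11·68 = 8976
(D·(E·F)): 7×12 by 12×68 → 7×68, cost 7·12·68 = 5712; cumulative 14688
(((A·B)·C)·(D·(E·F))): 6×7 by 7×68 → 6×68, cost 6·7·68 = 2856; cumulative 19644
Total: 19644 scalar multiplications.

19644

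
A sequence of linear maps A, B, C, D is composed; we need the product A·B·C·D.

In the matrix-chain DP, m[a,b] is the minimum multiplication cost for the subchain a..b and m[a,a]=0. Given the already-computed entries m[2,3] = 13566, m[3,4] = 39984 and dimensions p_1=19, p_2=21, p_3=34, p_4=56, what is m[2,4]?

49742

m[2,4] = min over k∈[2,3] of m[2,k]+m[k+1,4]+p_{1}·p_k·p_{4}.
k=2: 0 + 39984 + 19·21·56 = 62328; k=3: 13566 + 0 + 19·34·56 = 49742.
Minimum: 49742 at k=3.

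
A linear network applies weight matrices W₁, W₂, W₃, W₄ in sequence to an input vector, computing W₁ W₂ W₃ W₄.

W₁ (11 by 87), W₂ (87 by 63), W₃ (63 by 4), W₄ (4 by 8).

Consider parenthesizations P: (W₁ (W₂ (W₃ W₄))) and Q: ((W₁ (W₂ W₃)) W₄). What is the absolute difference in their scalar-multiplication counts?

27416

Order P = (W₁ (W₂ (W₃ W₄))): (W₃ W₄): 63×4 by 4×8 → 63×8, cost 63·4·8 = 2016; (W₂ (W₃ W₄)): 87×63 by 63×8 → 87×8, cost 87·63·8 = 43848; cumulative 45864; (W₁ (W₂ (W₃ W₄))): 11×87 by 87×8 → 11×8, cost 11·87·8 = 7656; cumulative 53520. Total 53520.
Order Q = ((W₁ (W₂ W₃)) W₄): (W₂ W₃): 87×63 by 63×4 → 87×4, cost 87·63·4 = 21924; (W₁ (W₂ W₃)): 11×87 by 87×4 → 11×4, cost 11·87·4 = 3828; cumulative 25752; ((W₁ (W₂ W₃)) W₄): 11×4 by 4×8 → 11×8, cost 11·4·8 = 352; cumulative 26104. Total 26104.
Difference: |53520 − 26104| = 27416.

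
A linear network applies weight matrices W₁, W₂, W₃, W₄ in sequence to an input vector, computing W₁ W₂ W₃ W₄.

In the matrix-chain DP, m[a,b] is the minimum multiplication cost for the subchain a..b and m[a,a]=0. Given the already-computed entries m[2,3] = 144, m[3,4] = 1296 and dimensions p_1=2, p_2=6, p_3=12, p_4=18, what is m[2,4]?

m[2,4] = min over k∈[2,3] of m[2,k]+m[k+1,4]+p_{1}·p_k·p_{4}.
k=2: 0 + 1296 + 2·6·18 = 1512; k=3: 144 + 0 + 2·12·18 = 576.
Minimum: 576 at k=3.

576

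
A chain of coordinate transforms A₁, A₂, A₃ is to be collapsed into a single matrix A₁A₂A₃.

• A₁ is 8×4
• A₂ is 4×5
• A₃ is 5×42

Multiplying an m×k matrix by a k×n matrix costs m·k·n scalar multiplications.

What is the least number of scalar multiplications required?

1840

Order (A₁(A₂A₃)): (A₂A₃): 4×5 by 5×42 → 4×42, cost 4·5·42 = 840; (A₁(A₂A₃)): 8×4 by 4×42 → 8×42, cost 8·4·42 = 1344; cumulative 2184. Total 2184.
Order ((A₁A₂)A₃): (A₁A₂): 8×4 by 4×5 → 8×5, cost 8·4·5 = 160; ((A₁A₂)A₃): 8×5 by 5×42 → 8×42, cost 8·5·42 = 1680; cumulative 1840. Total 1840.
Minimum: 1840.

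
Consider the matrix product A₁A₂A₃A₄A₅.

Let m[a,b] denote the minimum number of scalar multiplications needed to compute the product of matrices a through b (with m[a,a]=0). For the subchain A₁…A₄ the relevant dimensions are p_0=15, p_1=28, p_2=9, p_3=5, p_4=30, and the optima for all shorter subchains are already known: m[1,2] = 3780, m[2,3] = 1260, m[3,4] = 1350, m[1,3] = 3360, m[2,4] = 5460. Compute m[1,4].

5610

m[1,4] = min over k∈[1,3] of m[1,k]+m[k+1,4]+p_{0}·p_k·p_{4}.
k=1: 0 + 5460 + 15·28·30 = 18060; k=2: 3780 + 1350 + 15·9·30 = 9180; k=3: 3360 + 0 + 15·5·30 = 5610.
Minimum: 5610 at k=3.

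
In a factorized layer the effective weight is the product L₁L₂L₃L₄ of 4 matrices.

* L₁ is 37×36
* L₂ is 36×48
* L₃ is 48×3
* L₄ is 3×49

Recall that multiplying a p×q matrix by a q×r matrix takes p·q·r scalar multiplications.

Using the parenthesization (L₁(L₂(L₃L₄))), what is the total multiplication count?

156996

(L₃L₄): 48×3 by 3×49 → 48×49, cost 48·3·49 = 7056
(L₂(L₃L₄)): 36×48 by 48×49 → 36×49, cost 36·48·49 = 84672; cumulative 91728
(L₁(L₂(L₃L₄))): 37×36 by 36×49 → 37×49, cost 37·36·49 = 65268; cumulative 156996
Total: 156996 scalar multiplications.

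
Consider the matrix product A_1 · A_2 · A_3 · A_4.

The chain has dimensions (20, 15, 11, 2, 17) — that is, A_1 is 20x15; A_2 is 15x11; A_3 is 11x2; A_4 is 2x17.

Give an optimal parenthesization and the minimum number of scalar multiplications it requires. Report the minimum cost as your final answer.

Adjacent pairs: A_1A_2 = 20·15·11 = 3300; A_2A_3 = 15·11·2 = 330; A_3A_4 = 11·2·17 = 374.
Length 3: A_1..A_3: k=1: 0+330+20·15·2=930; k=2: 3300+0+20·11·2=3740 → min 930 | A_2..A_4: k=2: 0+374+15·11·17=3179; k=3: 330+0+15·2·17=840 → min 840.
Length 4: A_1..A_4: k=1: 0+840+20·15·17=5940; k=2: 3300+374+20·11·17=7414; k=3: 930+0+20·2·17=1610 → min 1610.
Optimal parenthesization: ((A_1 · (A_2 · A_3)) · A_4) with cost 1610.

1610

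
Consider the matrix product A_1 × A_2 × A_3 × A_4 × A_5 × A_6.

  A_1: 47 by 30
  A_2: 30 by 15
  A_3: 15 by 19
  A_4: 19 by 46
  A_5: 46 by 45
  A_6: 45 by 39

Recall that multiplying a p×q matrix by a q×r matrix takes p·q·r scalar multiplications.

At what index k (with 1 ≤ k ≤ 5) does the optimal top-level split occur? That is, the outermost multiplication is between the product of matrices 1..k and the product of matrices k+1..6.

Adjacent pairs: A_1A_2 = 47·30·15 = 21150; A_2A_3 = 30·15·19 = 8550; A_3A_4 = 15·19·46 = 13110; A_4A_5 = 19·46·45 = 39330; A_5A_6 = 46·45·39 = 80730.
Length 3: A_1..A_3: k=1: 0+8550+47·30·19=35340; k=2: 21150+0+47·15·19=34545 → min 34545 | A_2..A_4: k=2: 0+13110+30·15·46=33810; k=3: 8550+0+30·19·46=34770 → min 33810 | A_3..A_5: k=3: 0+39330+15·19·45=52155; k=4: 13110+0+15·46·45=44160 → min 44160 | A_4..A_6: k=4: 0+80730+19·46·39=114816; k=5: 39330+0+19·45·39=72675 → min 72675.
Length 4: A_1..A_4: k=1: 0+33810+47·30·46=98670; k=2: 21150+13110+47·15·46=66690; k=3: 34545+0+47·19·46=75623 → min 66690 | A_2..A_5: k=2: 0+44160+30·15·45=64410; k=3: 8550+39330+30·19·45=73530; k=4: 33810+0+30·46·45=95910 → min 64410 | A_3..A_6: k=3: 0+72675+15·19·39=83790; k=4: 13110+80730+15·46·39=120750; k=5: 44160+0+15·45·39=70485 → min 70485.
Length 5: A_1..A_5: k=1: 0+64410+47·30·45=127860; k=2: 21150+44160+47·15·45=97035; k=3: 34545+39330+47·19·45=114060; k=4: 66690+0+47·46·45=163980 → min 97035 | A_2..A_6: k=2: 0+70485+30·15·39=88035; k=3: 8550+72675+30·19·39=103455; k=4: 33810+80730+30·46·39=168360; k=5: 64410+0+30·45·39=117060 → min 88035.
Top-level splits: k=1: (A_1..A_1)·(A_2..A_6) → 0+88035+47·30·39 = 143025; k=2: (A_1..A_2)·(A_3..A_6) → 21150+70485+47·15·39 = 119130; k=3: (A_1..A_3)·(A_4..A_6) → 34545+72675+47·19·39 = 142047; k=4: (A_1..A_4)·(A_5..A_6) → 66690+80730+47·46·39 = 231738; k=5: (A_1..A_5)·(A_6..A_6) → 97035+0+47·45·39 = 179520.
Best split is after A_2, i.e. k = 2.

2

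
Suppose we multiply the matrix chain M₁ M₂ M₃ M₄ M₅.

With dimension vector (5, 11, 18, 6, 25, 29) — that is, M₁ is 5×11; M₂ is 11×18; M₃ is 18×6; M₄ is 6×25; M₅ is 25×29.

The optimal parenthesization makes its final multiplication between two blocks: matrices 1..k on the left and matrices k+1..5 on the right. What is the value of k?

Adjacent pairs: M₁M₂ = 5·11·18 = 990; M₂M₃ = 11·18·6 = 1188; M₃M₄ = 18·6·25 = 2700; M₄M₅ = 6·25·29 = 4350.
Length 3: M₁..M₃: k=1: 0+1188+5·11·6=1518; k=2: 990+0+5·18·6=1530 → min 1518 | M₂..M₄: k=2: 0+2700+11·18·25=7650; k=3: 1188+0+11·6·25=2838 → min 2838 | M₃..M₅: k=3: 0+4350+18·6·29=7482; k=4: 2700+0+18·25·29=15750 → min 7482.
Length 4: M₁..M₄: k=1: 0+2838+5·11·25=4213; k=2: 990+2700+5·18·25=5940; k=3: 1518+0+5·6·25=2268 → min 2268 | M₂..M₅: k=2: 0+7482+11·18·29=13224; k=3: 1188+4350+11·6·29=7452; k=4: 2838+0+11·25·29=10813 → min 7452.
Top-level splits: k=1: (M₁..M₁)·(M₂..M₅) → 0+7452+5·11·29 = 9047; k=2: (M₁..M₂)·(M₃..M₅) → 990+7482+5·18·29 = 11082; k=3: (M₁..M₃)·(M₄..M₅) → 1518+4350+5·6·29 = 6738; k=4: (M₁..M₄)·(M₅..M₅) → 2268+0+5·25·29 = 5893.
Best split is after M₄, i.e. k = 4.

4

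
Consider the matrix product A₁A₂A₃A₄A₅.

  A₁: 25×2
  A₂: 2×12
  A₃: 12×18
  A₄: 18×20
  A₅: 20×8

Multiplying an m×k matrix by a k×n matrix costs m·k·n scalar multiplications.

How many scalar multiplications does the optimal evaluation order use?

Adjacent pairs: A₁A₂ = 25·2·12 = 600; A₂A₃ = 2·12·18 = 432; A₃A₄ = 12·18·20 = 4320; A₄A₅ = 18·20·8 = 2880.
Length 3: A₁..A₃: k=1: 0+432+25·2·18=1332; k=2: 600+0+25·12·18=6000 → min 1332 | A₂..A₄: k=2: 0+4320+2·12·20=4800; k=3: 432+0+2·18·20=1152 → min 1152 | A₃..A₅: k=3: 0+2880+12·18·8=4608; k=4: 4320+0+12·20·8=6240 → min 4608.
Length 4: A₁..A₄: k=1: 0+1152+25·2·20=2152; k=2: 600+4320+25·12·20=10920; k=3: 1332+0+25·18·20=10332 → min 2152 | A₂..A₅: k=2: 0+4608+2·12·8=4800; k=3: 432+2880+2·18·8=3600; k=4: 1152+0+2·20·8=1472 → min 1472.
Length 5: A₁..A₅: k=1: 0+1472+25·2·8=1872; k=2: 600+4608+25·12·8=7608; k=3: 1332+2880+25·18·8=7812; k=4: 2152+0+25·20·8=6152 → min 1872.
Optimal order: (A₁(((A₂A₃)A₄)A₅)) with cost 1872.

1872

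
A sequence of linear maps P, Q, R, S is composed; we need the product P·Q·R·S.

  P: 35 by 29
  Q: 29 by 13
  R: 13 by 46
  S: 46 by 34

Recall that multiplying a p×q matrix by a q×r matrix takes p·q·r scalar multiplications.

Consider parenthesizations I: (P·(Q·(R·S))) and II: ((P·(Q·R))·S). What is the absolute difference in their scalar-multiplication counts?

Order I = (P·(Q·(R·S))): (R·S): 13×46 by 46×34 → 13×34, cost 13·46·34 = 20332; (Q·(R·S)): 29×13 by 13×34 → 29×34, cost 29·13·34 = 12818; cumulative 33150; (P·(Q·(R·S))): 35×29 by 29×34 → 35×34, cost 35·29·34 = 34510; cumulative 67660. Total 67660.
Order II = ((P·(Q·R))·S): (Q·R): 29×13 by 13×46 → 29×46, cost 29·13·46 = 17342; (P·(Q·R)): 35×29 by 29×46 → 35×46, cost 35·29·46 = 46690; cumulative 64032; ((P·(Q·R))·S): 35×46 by 46×34 → 35×34, cost 35·46·34 = 54740; cumulative 118772. Total 118772.
Difference: |67660 − 118772| = 51112.

51112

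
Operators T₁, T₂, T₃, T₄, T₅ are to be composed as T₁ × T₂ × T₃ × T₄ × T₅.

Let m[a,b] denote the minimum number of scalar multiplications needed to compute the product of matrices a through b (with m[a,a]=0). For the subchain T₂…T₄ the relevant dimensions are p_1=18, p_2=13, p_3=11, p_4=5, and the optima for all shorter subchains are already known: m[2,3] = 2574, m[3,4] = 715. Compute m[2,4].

m[2,4] = min over k∈[2,3] of m[2,k]+m[k+1,4]+p_{1}·p_k·p_{4}.
k=2: 0 + 715 + 18·13·5 = 1885; k=3: 2574 + 0 + 18·11·5 = 3564.
Minimum: 1885 at k=2.

1885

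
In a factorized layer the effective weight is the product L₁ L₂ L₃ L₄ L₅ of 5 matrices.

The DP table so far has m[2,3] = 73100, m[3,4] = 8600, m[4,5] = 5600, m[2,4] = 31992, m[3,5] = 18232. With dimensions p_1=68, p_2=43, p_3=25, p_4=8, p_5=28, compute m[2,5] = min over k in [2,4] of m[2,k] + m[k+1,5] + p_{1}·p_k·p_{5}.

47224

m[2,5] = min over k∈[2,4] of m[2,k]+m[k+1,5]+p_{1}·p_k·p_{5}.
k=2: 0 + 18232 + 68·43·28 = 100104; k=3: 73100 + 5600 + 68·25·28 = 126300; k=4: 31992 + 0 + 68·8·28 = 47224.
Minimum: 47224 at k=4.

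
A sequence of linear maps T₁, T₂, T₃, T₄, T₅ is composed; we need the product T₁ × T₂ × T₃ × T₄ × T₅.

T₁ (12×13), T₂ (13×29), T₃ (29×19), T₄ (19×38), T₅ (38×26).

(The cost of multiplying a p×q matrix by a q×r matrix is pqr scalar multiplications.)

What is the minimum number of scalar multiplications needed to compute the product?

30647

Adjacent pairs: T₁T₂ = 12·13·29 = 4524; T₂T₃ = 13·29·19 = 7163; T₃T₄ = 29·19·38 = 20938; T₄T₅ = 19·38·26 = 18772.
Length 3: T₁..T₃: k=1: 0+7163+12·13·19=10127; k=2: 4524+0+12·29·19=11136 → min 10127 | T₂..T₄: k=2: 0+20938+13·29·38=35264; k=3: 7163+0+13·19·38=16549 → min 16549 | T₃..T₅: k=3: 0+18772+29·19·26=33098; k=4: 20938+0+29·38·26=49590 → min 33098.
Length 4: T₁..T₄: k=1: 0+16549+12·13·38=22477; k=2: 4524+20938+12·29·38=38686; k=3: 10127+0+12·19·38=18791 → min 18791 | T₂..T₅: k=2: 0+33098+13·29·26=42900; k=3: 7163+18772+13·19·26=32357; k=4: 16549+0+13·38·26=29393 → min 29393.
Length 5: T₁..T₅: k=1: 0+29393+12·13·26=33449; k=2: 4524+33098+12·29·26=46670; k=3: 10127+18772+12·19·26=34827; k=4: 18791+0+12·38·26=30647 → min 30647.
Optimal order: (((T₁ × (T₂ × T₃)) × T₄) × T₅) with cost 30647.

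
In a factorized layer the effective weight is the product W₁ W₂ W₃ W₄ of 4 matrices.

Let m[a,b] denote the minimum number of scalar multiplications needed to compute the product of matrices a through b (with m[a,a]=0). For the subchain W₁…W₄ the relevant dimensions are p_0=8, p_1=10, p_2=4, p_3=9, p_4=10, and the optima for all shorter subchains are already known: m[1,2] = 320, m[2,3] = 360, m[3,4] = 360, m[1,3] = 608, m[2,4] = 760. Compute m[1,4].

m[1,4] = min over k∈[1,3] of m[1,k]+m[k+1,4]+p_{0}·p_k·p_{4}.
k=1: 0 + 760 + 8·10·10 = 1560; k=2: 320 + 360 + 8·4·10 = 1000; k=3: 608 + 0 + 8·9·10 = 1328.
Minimum: 1000 at k=2.

1000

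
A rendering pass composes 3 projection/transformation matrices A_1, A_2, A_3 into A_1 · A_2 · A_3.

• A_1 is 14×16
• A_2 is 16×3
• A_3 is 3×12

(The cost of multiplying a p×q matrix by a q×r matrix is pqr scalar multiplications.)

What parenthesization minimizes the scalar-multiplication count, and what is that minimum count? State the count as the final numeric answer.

(A_1 · (A_2 · A_3)): cost 3264.
((A_1 · A_2) · A_3): cost 1176.
Optimal: ((A_1 · A_2) · A_3) with cost 1176.

1176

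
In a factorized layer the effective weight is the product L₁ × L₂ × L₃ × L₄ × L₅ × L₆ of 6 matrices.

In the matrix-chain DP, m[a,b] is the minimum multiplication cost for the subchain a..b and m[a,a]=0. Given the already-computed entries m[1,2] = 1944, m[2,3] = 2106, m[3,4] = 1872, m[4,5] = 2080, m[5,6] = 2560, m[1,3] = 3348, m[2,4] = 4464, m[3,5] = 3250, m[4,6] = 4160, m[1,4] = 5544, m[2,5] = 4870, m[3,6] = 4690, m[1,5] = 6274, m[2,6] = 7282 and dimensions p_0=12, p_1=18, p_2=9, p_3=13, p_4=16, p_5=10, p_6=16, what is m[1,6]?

m[1,6] = min over k∈[1,5] of m[1,k]+m[k+1,6]+p_{0}·p_k·p_{6}.
k=1: 0 + 7282 + 12·18·16 = 10738; k=2: 1944 + 4690 + 12·9·16 = 8362; k=3: 3348 + 4160 + 12·13·16 = 10004; k=4: 5544 + 2560 + 12·16·16 = 11176; k=5: 6274 + 0 + 12·10·16 = 8194.
Minimum: 8194 at k=5.

8194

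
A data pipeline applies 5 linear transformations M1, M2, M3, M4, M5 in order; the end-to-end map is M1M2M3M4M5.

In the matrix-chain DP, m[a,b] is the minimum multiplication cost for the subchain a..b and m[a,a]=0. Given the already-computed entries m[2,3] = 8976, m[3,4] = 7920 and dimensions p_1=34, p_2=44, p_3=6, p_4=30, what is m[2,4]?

15096

m[2,4] = min over k∈[2,3] of m[2,k]+m[k+1,4]+p_{1}·p_k·p_{4}.
k=2: 0 + 7920 + 34·44·30 = 52800; k=3: 8976 + 0 + 34·6·30 = 15096.
Minimum: 15096 at k=3.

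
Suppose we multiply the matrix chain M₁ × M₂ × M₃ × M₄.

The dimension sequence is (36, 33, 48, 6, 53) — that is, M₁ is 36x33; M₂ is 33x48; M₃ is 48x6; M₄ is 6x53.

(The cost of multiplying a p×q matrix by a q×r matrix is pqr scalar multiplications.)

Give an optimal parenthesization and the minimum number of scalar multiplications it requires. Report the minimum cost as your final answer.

Adjacent pairs: M₁M₂ = 36·33·48 = 57024; M₂M₃ = 33·48·6 = 9504; M₃M₄ = 48·6·53 = 15264.
Length 3: M₁..M₃: k=1: 0+9504+36·33·6=16632; k=2: 57024+0+36·48·6=67392 → min 16632 | M₂..M₄: k=2: 0+15264+33·48·53=99216; k=3: 9504+0+33·6·53=19998 → min 19998.
Length 4: M₁..M₄: k=1: 0+19998+36·33·53=82962; k=2: 57024+15264+36·48·53=163872; k=3: 16632+0+36·6·53=28080 → min 28080.
Optimal parenthesization: ((M₁ × (M₂ × M₃)) × M₄) with cost 28080.

28080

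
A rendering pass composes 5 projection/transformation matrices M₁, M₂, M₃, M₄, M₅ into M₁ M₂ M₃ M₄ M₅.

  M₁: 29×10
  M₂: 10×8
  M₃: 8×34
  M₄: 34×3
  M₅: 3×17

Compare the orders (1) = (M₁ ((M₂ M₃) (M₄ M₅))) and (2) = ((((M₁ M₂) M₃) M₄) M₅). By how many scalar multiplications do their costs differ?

Order (1) = (M₁ ((M₂ M₃) (M₄ M₅))): (M₂ M₃): 10×8 by 8×34 → 10×34, cost 10·8·34 = 2720; (M₄ M₅): 34×3 by 3×17 → 34×17, cost 34·3·17 = 1734; ((M₂ M₃) (M₄ M₅)): 10×34 by 34×17 → 10×17, cost 10·34·17 = 5780; cumulative 10234; (M₁ ((M₂ M₃) (M₄ M₅))): 29×10 by 10×17 → 29×17, cost 29·10·17 = 4930; cumulative 15164. Total 15164.
Order (2) = ((((M₁ M₂) M₃) M₄) M₅): (M₁ M₂): 29×10 by 10×8 → 29×8, cost 29·10·8 = 2320; ((M₁ M₂) M₃): 29×8 by 8×34 → 29×34, cost 29·8·34 = 7888; cumulative 10208; (((M₁ M₂) M₃) M₄): 29×34 by 34×3 → 29×3, cost 29·34·3 = 2958; cumulative 13166; ((((M₁ M₂) M₃) M₄) M₅): 29×3 by 3×17 → 29×17, cost 29·3·17 = 1479; cumulative 14645. Total 14645.
Difference: |15164 − 14645| = 519.

519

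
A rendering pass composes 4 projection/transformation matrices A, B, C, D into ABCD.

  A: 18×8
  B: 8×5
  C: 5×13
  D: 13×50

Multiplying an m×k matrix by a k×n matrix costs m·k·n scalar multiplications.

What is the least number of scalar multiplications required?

8470

Adjacent pairs: AB = 18·8·5 = 720; BC = 8·5·13 = 520; CD = 5·13·50 = 3250.
Length 3: A..C: k=1: 0+520+18·8·13=2392; k=2: 720+0+18·5·13=1890 → min 1890 | B..D: k=2: 0+3250+8·5·50=5250; k=3: 520+0+8·13·50=5720 → min 5250.
Length 4: A..D: k=1: 0+5250+18·8·50=12450; k=2: 720+3250+18·5·50=8470; k=3: 1890+0+18·13·50=13590 → min 8470.
Optimal order: ((AB)(CD)) with cost 8470.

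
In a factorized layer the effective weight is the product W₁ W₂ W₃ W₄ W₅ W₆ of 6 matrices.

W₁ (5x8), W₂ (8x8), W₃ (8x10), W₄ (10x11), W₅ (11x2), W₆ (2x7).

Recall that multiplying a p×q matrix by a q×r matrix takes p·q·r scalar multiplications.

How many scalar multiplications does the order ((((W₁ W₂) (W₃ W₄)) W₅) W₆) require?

1820

(W₁ W₂): 5×8 by 8×8 → 5×8, cost 5·8·8 = 320
(W₃ W₄): 8×10 by 10×11 → 8×11, cost 8·10·11 = 880
((W₁ W₂) (W₃ W₄)): 5×8 by 8×11 → 5×11, cost 5·8·11 = 440; cumulative 1640
(((W₁ W₂) (W₃ W₄)) W₅): 5×11 by 11×2 → 5×2, cost 5·11·2 = 110; cumulative 1750
((((W₁ W₂) (W₃ W₄)) W₅) W₆): 5×2 by 2×7 → 5×7, cost 5·2·7 = 70; cumulative 1820
Total: 1820 scalar multiplications.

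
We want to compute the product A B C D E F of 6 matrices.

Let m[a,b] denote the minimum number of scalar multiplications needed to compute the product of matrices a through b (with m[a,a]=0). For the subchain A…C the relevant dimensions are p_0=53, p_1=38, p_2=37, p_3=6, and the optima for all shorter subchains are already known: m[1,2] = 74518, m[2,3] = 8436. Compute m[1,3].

20520

m[1,3] = min over k∈[1,2] of m[1,k]+m[k+1,3]+p_{0}·p_k·p_{3}.
k=1: 0 + 8436 + 53·38·6 = 20520; k=2: 74518 + 0 + 53·37·6 = 86284.
Minimum: 20520 at k=1.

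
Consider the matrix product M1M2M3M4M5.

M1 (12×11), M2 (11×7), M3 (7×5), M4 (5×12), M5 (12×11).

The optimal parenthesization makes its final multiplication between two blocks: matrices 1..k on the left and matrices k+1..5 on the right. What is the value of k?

3

Adjacent pairs: M1M2 = 12·11·7 = 924; M2M3 = 11·7·5 = 385; M3M4 = 7·5·12 = 420; M4M5 = 5·12·11 = 660.
Length 3: M1..M3: k=1: 0+385+12·11·5=1045; k=2: 924+0+12·7·5=1344 → min 1045 | M2..M4: k=2: 0+420+11·7·12=1344; k=3: 385+0+11·5·12=1045 → min 1045 | M3..M5: k=3: 0+660+7·5·11=1045; k=4: 420+0+7·12·11=1344 → min 1045.
Length 4: M1..M4: k=1: 0+1045+12·11·12=2629; k=2: 924+420+12·7·12=2352; k=3: 1045+0+12·5·12=1765 → min 1765 | M2..M5: k=2: 0+1045+11·7·11=1892; k=3: 385+660+11·5·11=1650; k=4: 1045+0+11·12·11=2497 → min 1650.
Top-level splits: k=1: (M1..M1)·(M2..M5) → 0+1650+12·11·11 = 3102; k=2: (M1..M2)·(M3..M5) → 924+1045+12·7·11 = 2893; k=3: (M1..M3)·(M4..M5) → 1045+660+12·5·11 = 2365; k=4: (M1..M4)·(M5..M5) → 1765+0+12·12·11 = 3349.
Best split is after M3, i.e. k = 3.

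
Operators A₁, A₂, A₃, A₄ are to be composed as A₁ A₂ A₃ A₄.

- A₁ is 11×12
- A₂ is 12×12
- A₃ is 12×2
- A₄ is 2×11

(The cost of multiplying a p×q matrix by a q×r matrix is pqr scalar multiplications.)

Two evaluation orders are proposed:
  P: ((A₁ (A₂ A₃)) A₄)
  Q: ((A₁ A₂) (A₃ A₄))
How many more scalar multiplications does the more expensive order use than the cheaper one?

2506

Order P = ((A₁ (A₂ A₃)) A₄): (A₂ A₃): 12×12 by 12×2 → 12×2, cost 12·12·2 = 288; (A₁ (A₂ A₃)): 11×12 by 12×2 → 11×2, cost 11·12·2 = 264; cumulative 552; ((A₁ (A₂ A₃)) A₄): 11×2 by 2×11 → 11×11, cost 11·2·11 = 242; cumulative 794. Total 794.
Order Q = ((A₁ A₂) (A₃ A₄)): (A₁ A₂): 11×12 by 12×12 → 11×12, cost 11·12·12 = 1584; (A₃ A₄): 12×2 by 2×11 → 12×11, cost 12·2·11 = 264; ((A₁ A₂) (A₃ A₄)): 11×12 by 12×11 → 11×11, cost 11·12·11 = 1452; cumulative 3300. Total 3300.
Difference: |794 − 3300| = 2506.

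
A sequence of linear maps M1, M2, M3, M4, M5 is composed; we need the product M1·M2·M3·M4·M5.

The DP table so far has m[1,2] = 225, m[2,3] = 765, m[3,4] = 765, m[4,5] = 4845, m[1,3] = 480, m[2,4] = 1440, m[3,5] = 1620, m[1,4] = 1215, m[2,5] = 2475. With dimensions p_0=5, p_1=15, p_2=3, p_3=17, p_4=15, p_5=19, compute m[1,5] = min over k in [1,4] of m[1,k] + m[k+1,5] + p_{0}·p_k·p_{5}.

2130

m[1,5] = min over k∈[1,4] of m[1,k]+m[k+1,5]+p_{0}·p_k·p_{5}.
k=1: 0 + 2475 + 5·15·19 = 3900; k=2: 225 + 1620 + 5·3·19 = 2130; k=3: 480 + 4845 + 5·17·19 = 6940; k=4: 1215 + 0 + 5·15·19 = 2640.
Minimum: 2130 at k=2.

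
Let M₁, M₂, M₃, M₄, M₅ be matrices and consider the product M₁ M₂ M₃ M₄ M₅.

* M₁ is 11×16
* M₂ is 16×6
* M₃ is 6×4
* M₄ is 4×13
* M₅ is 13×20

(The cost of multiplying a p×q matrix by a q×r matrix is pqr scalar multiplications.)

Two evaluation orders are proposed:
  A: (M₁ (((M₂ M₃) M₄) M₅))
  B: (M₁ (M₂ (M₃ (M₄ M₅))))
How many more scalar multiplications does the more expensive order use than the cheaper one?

1936

Order A = (M₁ (((M₂ M₃) M₄) M₅)): (M₂ M₃): 16×6 by 6×4 → 16×4, cost 16·6·4 = 384; ((M₂ M₃) M₄): 16×4 by 4×13 → 16×13, cost 16·4·13 = 832; cumulative 1216; (((M₂ M₃) M₄) M₅): 16×13 by 13×20 → 16×20, cost 16·13·20 = 4160; cumulative 5376; (M₁ (((M₂ M₃) M₄) M₅)): 11×16 by 16×20 → 11×20, cost 11·16·20 = 3520; cumulative 8896. Total 8896.
Order B = (M₁ (M₂ (M₃ (M₄ M₅)))): (M₄ M₅): 4×13 by 13×20 → 4×20, cost 4·13·20 = 1040; (M₃ (M₄ M₅)): 6×4 by 4×20 → 6×20, cost 6·4·20 = 480; cumulative 1520; (M₂ (M₃ (M₄ M₅))): 16×6 by 6×20 → 16×20, cost 16·6·20 = 1920; cumulative 3440; (M₁ (M₂ (M₃ (M₄ M₅)))): 11×16 by 16×20 → 11×20, cost 11·16·20 = 3520; cumulative 6960. Total 6960.
Difference: |8896 − 6960| = 1936.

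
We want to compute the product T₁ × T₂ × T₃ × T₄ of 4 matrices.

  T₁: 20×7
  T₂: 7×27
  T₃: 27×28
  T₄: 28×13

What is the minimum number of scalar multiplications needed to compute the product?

9660

Adjacent pairs: T₁T₂ = 20·7·27 = 3780; T₂T₃ = 7·27·28 = 5292; T₃T₄ = 27·28·13 = 9828.
Length 3: T₁..T₃: k=1: 0+5292+20·7·28=9212; k=2: 3780+0+20·27·28=18900 → min 9212 | T₂..T₄: k=2: 0+9828+7·27·13=12285; k=3: 5292+0+7·28·13=7840 → min 7840.
Length 4: T₁..T₄: k=1: 0+7840+20·7·13=9660; k=2: 3780+9828+20·27·13=20628; k=3: 9212+0+20·28·13=16492 → min 9660.
Optimal order: (T₁ × ((T₂ × T₃) × T₄)) with cost 9660.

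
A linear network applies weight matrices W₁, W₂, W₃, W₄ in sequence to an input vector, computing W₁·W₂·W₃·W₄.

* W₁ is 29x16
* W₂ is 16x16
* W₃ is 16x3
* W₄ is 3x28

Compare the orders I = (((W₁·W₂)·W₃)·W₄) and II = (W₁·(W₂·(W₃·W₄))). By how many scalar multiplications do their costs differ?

10252

Order I = (((W₁·W₂)·W₃)·W₄): (W₁·W₂): 29×16 by 16×16 → 29×16, cost 29·16·16 = 7424; ((W₁·W₂)·W₃): 29×16 by 16×3 → 29×3, cost 29·16·3 = 1392; cumulative 8816; (((W₁·W₂)·W₃)·W₄): 29×3 by 3×28 → 29×28, cost 29·3·28 = 2436; cumulative 11252. Total 11252.
Order II = (W₁·(W₂·(W₃·W₄))): (W₃·W₄): 16×3 by 3×28 → 16×28, cost 16·3·28 = 1344; (W₂·(W₃·W₄)): 16×16 by 16×28 → 16×28, cost 16·16·28 = 7168; cumulative 8512; (W₁·(W₂·(W₃·W₄))): 29×16 by 16×28 → 29×28, cost 29·16·28 = 12992; cumulative 21504. Total 21504.
Difference: |11252 − 21504| = 10252.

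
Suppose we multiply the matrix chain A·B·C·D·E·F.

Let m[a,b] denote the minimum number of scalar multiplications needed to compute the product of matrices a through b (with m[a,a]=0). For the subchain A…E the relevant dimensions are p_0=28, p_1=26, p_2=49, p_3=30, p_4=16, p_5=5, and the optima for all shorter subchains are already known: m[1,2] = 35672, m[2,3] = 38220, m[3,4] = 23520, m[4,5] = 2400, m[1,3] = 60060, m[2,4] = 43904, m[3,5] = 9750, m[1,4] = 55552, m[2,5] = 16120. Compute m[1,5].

19760

m[1,5] = min over k∈[1,4] of m[1,k]+m[k+1,5]+p_{0}·p_k·p_{5}.
k=1: 0 + 16120 + 28·26·5 = 19760; k=2: 35672 + 9750 + 28·49·5 = 52282; k=3: 60060 + 2400 + 28·30·5 = 66660; k=4: 55552 + 0 + 28·16·5 = 57792.
Minimum: 19760 at k=1.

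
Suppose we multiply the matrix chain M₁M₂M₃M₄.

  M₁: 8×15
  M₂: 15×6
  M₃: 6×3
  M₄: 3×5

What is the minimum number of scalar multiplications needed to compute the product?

750

Adjacent pairs: M₁M₂ = 8·15·6 = 720; M₂M₃ = 15·6·3 = 270; M₃M₄ = 6·3·5 = 90.
Length 3: M₁..M₃: k=1: 0+270+8·15·3=630; k=2: 720+0+8·6·3=864 → min 630 | M₂..M₄: k=2: 0+90+15·6·5=540; k=3: 270+0+15·3·5=495 → min 495.
Length 4: M₁..M₄: k=1: 0+495+8·15·5=1095; k=2: 720+90+8·6·5=1050; k=3: 630+0+8·3·5=750 → min 750.
Optimal order: ((M₁(M₂M₃))M₄) with cost 750.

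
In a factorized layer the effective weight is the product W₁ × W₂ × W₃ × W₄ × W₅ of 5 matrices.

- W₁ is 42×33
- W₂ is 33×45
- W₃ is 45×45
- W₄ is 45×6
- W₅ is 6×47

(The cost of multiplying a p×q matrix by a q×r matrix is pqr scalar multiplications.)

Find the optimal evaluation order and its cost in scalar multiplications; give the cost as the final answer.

41220

Adjacent pairs: W₁W₂ = 42·33·45 = 62370; W₂W₃ = 33·45·45 = 66825; W₃W₄ = 45·45·6 = 12150; W₄W₅ = 45·6·47 = 12690.
Length 3: W₁..W₃: k=1: 0+66825+42·33·45=129195; k=2: 62370+0+42·45·45=147420 → min 129195 | W₂..W₄: k=2: 0+12150+33·45·6=21060; k=3: 66825+0+33·45·6=75735 → min 21060 | W₃..W₅: k=3: 0+12690+45·45·47=107865; k=4: 12150+0+45·6·47=24840 → min 24840.
Length 4: W₁..W₄: k=1: 0+21060+42·33·6=29376; k=2: 62370+12150+42·45·6=85860; k=3: 129195+0+42·45·6=140535 → min 29376 | W₂..W₅: k=2: 0+24840+33·45·47=94635; k=3: 66825+12690+33·45·47=149310; k=4: 21060+0+33·6·47=30366 → min 30366.
Length 5: W₁..W₅: k=1: 0+30366+42·33·47=95508; k=2: 62370+24840+42·45·47=176040; k=3: 129195+12690+42·45·47=230715; k=4: 29376+0+42·6·47=41220 → min 41220.
Optimal parenthesization: ((W₁ × (W₂ × (W₃ × W₄))) × W₅) with cost 41220.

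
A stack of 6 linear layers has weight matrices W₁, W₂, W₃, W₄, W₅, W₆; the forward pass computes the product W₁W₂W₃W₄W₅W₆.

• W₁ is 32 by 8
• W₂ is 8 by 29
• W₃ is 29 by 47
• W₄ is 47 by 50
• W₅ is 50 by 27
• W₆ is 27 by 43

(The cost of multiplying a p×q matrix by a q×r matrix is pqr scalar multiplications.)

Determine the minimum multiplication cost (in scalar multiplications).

60800

Adjacent pairs: W₁W₂ = 32·8·29 = 7424; W₂W₃ = 8·29·47 = 10904; W₃W₄ = 29·47·50 = 68150; W₄W₅ = 47·50·27 = 63450; W₅W₆ = 50·27·43 = 58050.
Length 3: W₁..W₃: k=1: 0+10904+32·8·47=22936; k=2: 7424+0+32·29·47=51040 → min 22936 | W₂..W₄: k=2: 0+68150+8·29·50=79750; k=3: 10904+0+8·47·50=29704 → min 29704 | W₃..W₅: k=3: 0+63450+29·47·27=100251; k=4: 68150+0+29·50·27=107300 → min 100251 | W₄..W₆: k=4: 0+58050+47·50·43=159100; k=5: 63450+0+47·27·43=118017 → min 118017.
Length 4: W₁..W₄: k=1: 0+29704+32·8·50=42504; k=2: 7424+68150+32·29·50=121974; k=3: 22936+0+32·47·50=98136 → min 42504 | W₂..W₅: k=2: 0+100251+8·29·27=106515; k=3: 10904+63450+8·47·27=84506; k=4: 29704+0+8·50·27=40504 → min 40504 | W₃..W₆: k=3: 0+118017+29·47·43=176626; k=4: 68150+58050+29·50·43=188550; k=5: 100251+0+29·27·43=133920 → min 133920.
Length 5: W₁..W₅: k=1: 0+40504+32·8·27=47416; k=2: 7424+100251+32·29·27=132731; k=3: 22936+63450+32·47·27=126994; k=4: 42504+0+32·50·27=85704 → min 47416 | W₂..W₆: k=2: 0+133920+8·29·43=143896; k=3: 10904+118017+8·47·43=145089; k=4: 29704+58050+8·50·43=104954; k=5: 40504+0+8·27·43=49792 → min 49792.
Length 6: W₁..W₆: k=1: 0+49792+32·8·43=60800; k=2: 7424+133920+32·29·43=181248; k=3: 22936+118017+32·47·43=205625; k=4: 42504+58050+32·50·43=169354; k=5: 47416+0+32·27·43=84568 → min 60800.
Optimal order: (W₁((((W₂W₃)W₄)W₅)W₆)) with cost 60800.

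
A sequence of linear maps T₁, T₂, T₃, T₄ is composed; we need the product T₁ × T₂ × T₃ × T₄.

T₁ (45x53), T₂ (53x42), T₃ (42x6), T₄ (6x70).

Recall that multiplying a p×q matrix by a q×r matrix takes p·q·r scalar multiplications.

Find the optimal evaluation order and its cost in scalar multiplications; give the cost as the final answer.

Adjacent pairs: T₁T₂ = 45·53·42 = 100170; T₂T₃ = 53·42·6 = 13356; T₃T₄ = 42·6·70 = 17640.
Length 3: T₁..T₃: k=1: 0+13356+45·53·6=27666; k=2: 100170+0+45·42·6=111510 → min 27666 | T₂..T₄: k=2: 0+17640+53·42·70=173460; k=3: 13356+0+53·6·70=35616 → min 35616.
Length 4: T₁..T₄: k=1: 0+35616+45·53·70=202566; k=2: 100170+17640+45·42·70=250110; k=3: 27666+0+45·6·70=46566 → min 46566.
Optimal parenthesization: ((T₁ × (T₂ × T₃)) × T₄) with cost 46566.

46566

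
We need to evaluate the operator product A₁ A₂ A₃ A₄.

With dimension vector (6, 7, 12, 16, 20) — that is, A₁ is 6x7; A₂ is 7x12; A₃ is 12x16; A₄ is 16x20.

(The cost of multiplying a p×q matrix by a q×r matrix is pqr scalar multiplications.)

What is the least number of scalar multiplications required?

3576

Adjacent pairs: A₁A₂ = 6·7·12 = 504; A₂A₃ = 7·12·16 = 1344; A₃A₄ = 12·16·20 = 3840.
Length 3: A₁..A₃: k=1: 0+1344+6·7·16=2016; k=2: 504+0+6·12·16=1656 → min 1656 | A₂..A₄: k=2: 0+3840+7·12·20=5520; k=3: 1344+0+7·16·20=3584 → min 3584.
Length 4: A₁..A₄: k=1: 0+3584+6·7·20=4424; k=2: 504+3840+6·12·20=5784; k=3: 1656+0+6·16·20=3576 → min 3576.
Optimal order: (((A₁ A₂) A₃) A₄) with cost 3576.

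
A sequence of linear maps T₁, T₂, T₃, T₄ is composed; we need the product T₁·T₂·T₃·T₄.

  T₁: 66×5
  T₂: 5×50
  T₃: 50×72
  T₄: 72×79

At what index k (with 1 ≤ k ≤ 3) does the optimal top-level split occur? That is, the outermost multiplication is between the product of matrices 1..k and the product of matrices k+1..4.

1

Adjacent pairs: T₁T₂ = 66·5·50 = 16500; T₂T₃ = 5·50·72 = 18000; T₃T₄ = 50·72·79 = 284400.
Length 3: T₁..T₃: k=1: 0+18000+66·5·72=41760; k=2: 16500+0+66·50·72=254100 → min 41760 | T₂..T₄: k=2: 0+284400+5·50·79=304150; k=3: 18000+0+5·72·79=46440 → min 46440.
Top-level splits: k=1: (T₁..T₁)·(T₂..T₄) → 0+46440+66·5·79 = 72510; k=2: (T₁..T₂)·(T₃..T₄) → 16500+284400+66·50·79 = 561600; k=3: (T₁..T₃)·(T₄..T₄) → 41760+0+66·72·79 = 417168.
Best split is after T₁, i.e. k = 1.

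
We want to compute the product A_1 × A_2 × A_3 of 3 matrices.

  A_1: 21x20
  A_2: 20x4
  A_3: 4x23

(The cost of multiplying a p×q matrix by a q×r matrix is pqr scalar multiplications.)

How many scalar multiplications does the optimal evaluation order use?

Order (A_1 × (A_2 × A_3)): (A_2 × A_3): 20×4 by 4×23 → 20×23, cost 20·4·23 = 1840; (A_1 × (A_2 × A_3)): 21×20 by 20×23 → 21×23, cost 21·20·23 = 9660; cumulative 11500. Total 11500.
Order ((A_1 × A_2) × A_3): (A_1 × A_2): 21×20 by 20×4 → 21×4, cost 21·20·4 = 1680; ((A_1 × A_2) × A_3): 21×4 by 4×23 → 21×23, cost 21·4·23 = 1932; cumulative 3612. Total 3612.
Minimum: 3612.

3612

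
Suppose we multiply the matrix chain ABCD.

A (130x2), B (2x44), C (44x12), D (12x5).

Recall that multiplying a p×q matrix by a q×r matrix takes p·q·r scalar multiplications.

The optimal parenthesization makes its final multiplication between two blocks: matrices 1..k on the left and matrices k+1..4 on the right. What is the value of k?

Adjacent pairs: AB = 130·2·44 = 11440; BC = 2·44·12 = 1056; CD = 44·12·5 = 2640.
Length 3: A..C: k=1: 0+1056+130·2·12=4176; k=2: 11440+0+130·44·12=80080 → min 4176 | B..D: k=2: 0+2640+2·44·5=3080; k=3: 1056+0+2·12·5=1176 → min 1176.
Top-level splits: k=1: (A..A)·(B..D) → 0+1176+130·2·5 = 2476; k=2: (A..B)·(C..D) → 11440+2640+130·44·5 = 42680; k=3: (A..C)·(D..D) → 4176+0+130·12·5 = 11976.
Best split is after A, i.e. k = 1.

1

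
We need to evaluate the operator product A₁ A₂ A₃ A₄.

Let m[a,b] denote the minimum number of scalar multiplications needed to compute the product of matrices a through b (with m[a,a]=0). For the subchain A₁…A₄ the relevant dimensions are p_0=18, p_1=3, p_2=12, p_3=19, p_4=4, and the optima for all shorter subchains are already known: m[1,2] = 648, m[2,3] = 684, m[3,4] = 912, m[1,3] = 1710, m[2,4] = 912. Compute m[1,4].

1128

m[1,4] = min over k∈[1,3] of m[1,k]+m[k+1,4]+p_{0}·p_k·p_{4}.
k=1: 0 + 912 + 18·3·4 = 1128; k=2: 648 + 912 + 18·12·4 = 2424; k=3: 1710 + 0 + 18·19·4 = 3078.
Minimum: 1128 at k=1.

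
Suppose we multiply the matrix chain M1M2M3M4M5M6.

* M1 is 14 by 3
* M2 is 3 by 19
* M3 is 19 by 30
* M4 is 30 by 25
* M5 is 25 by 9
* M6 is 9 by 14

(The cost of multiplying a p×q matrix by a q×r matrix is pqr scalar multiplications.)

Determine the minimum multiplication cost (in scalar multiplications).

5601

Adjacent pairs: M1M2 = 14·3·19 = 798; M2M3 = 3·19·30 = 1710; M3M4 = 19·30·25 = 14250; M4M5 = 30·25·9 = 6750; M5M6 = 25·9·14 = 3150.
Length 3: M1..M3: k=1: 0+1710+14·3·30=2970; k=2: 798+0+14·19·30=8778 → min 2970 | M2..M4: k=2: 0+14250+3·19·25=15675; k=3: 1710+0+3·30·25=3960 → min 3960 | M3..M5: k=3: 0+6750+19·30·9=11880; k=4: 14250+0+19·25·9=18525 → min 11880 | M4..M6: k=4: 0+3150+30·25·14=13650; k=5: 6750+0+30·9·14=10530 → min 10530.
Length 4: M1..M4: k=1: 0+3960+14·3·25=5010; k=2: 798+14250+14·19·25=21698; k=3: 2970+0+14·30·25=13470 → min 5010 | M2..M5: k=2: 0+11880+3·19·9=12393; k=3: 1710+6750+3·30·9=9270; k=4: 3960+0+3·25·9=4635 → min 4635 | M3..M6: k=3: 0+10530+19·30·14=18510; k=4: 14250+3150+19·25·14=24050; k=5: 11880+0+19·9·14=14274 → min 14274.
Length 5: M1..M5: k=1: 0+4635+14·3·9=5013; k=2: 798+11880+14·19·9=15072; k=3: 2970+6750+14·30·9=13500; k=4: 5010+0+14·25·9=8160 → min 5013 | M2..M6: k=2: 0+14274+3·19·14=15072; k=3: 1710+10530+3·30·14=13500; k=4: 3960+3150+3·25·14=8160; k=5: 4635+0+3·9·14=5013 → min 5013.
Length 6: M1..M6: k=1: 0+5013+14·3·14=5601; k=2: 798+14274+14·19·14=18796; k=3: 2970+10530+14·30·14=19380; k=4: 5010+3150+14·25·14=13060; k=5: 5013+0+14·9·14=6777 → min 5601.
Optimal order: (M1((((M2M3)M4)M5)M6)) with cost 5601.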